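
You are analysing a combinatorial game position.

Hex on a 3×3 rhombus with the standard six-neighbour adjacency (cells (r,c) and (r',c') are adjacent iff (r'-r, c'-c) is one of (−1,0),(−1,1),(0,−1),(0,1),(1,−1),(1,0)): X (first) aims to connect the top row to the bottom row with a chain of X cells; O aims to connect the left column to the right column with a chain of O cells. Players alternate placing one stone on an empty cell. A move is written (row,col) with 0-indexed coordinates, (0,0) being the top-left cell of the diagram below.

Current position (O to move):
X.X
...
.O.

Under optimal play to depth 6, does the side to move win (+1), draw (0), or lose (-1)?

value(X.X/.../.O., O) = +1

[X.X/.../.O.] O move#1: (0,1):-1/XOX/.../.O., (1,0):+1/X.X/O../.O.*, (1,1):+1/X.X/.O./.O., (1,2):-1/X.X/..O/.O., (2,0):+1/X.X/.../OO., (2,2):-1/X.X/.../.OO
[X.X/O../.O.] X move#2: (0,1):-1/XXX/O../.O.*, (1,1):-1/X.X/OX./.O., (1,2):-1/X.X/O.X/.O., (2,0):-1/X.X/O../XO., (2,2):-1/X.X/O../.OX
[XXX/O../.O.] O move#3: (1,1):+1/XXX/OO./.O.*, (1,2):+1/XXX/O.O/.O., (2,0):+1/XXX/O../OO., (2,2):+1/XXX/O../.OO
[XXX/OO./.O.] X move#4: (1,2):-1/XXX/OOX/.O.*, (2,0):-1/XXX/OO./XO., (2,2):-1/XXX/OO./.OX
[XXX/OOX/.O.] O move#5: (2,0):-1/XXX/OOX/OO., (2,2):+1/XXX/OOX/.OO*
[XXX/OOX/.OO] end (terminal -1, X#6); searched X.X/.../.O. to 6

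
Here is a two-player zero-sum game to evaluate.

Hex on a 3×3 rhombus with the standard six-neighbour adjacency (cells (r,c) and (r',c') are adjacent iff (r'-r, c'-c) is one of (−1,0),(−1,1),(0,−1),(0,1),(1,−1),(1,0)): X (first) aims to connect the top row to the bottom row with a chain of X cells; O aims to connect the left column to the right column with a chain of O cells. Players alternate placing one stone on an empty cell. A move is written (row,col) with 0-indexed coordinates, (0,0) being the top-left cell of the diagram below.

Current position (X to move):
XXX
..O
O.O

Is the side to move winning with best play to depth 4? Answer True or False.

p1 X@[XXX/..O/O.O]: (1,0)[XXX/X.O/O.O]-1* (1,1)[XXX/.XO/O.O]-1 (2,1)[XXX/..O/OXO]-1
p2 O@[XXX/X.O/O.O]: (1,1)[XXX/XOO/O.O]+1* (2,1)[XXX/X.O/OOO]+1
p3 X@[XXX/XOO/O.O] terminal -1; root [XXX/..O/O.O] d4

X winning at [XXX/..O/O.O]: False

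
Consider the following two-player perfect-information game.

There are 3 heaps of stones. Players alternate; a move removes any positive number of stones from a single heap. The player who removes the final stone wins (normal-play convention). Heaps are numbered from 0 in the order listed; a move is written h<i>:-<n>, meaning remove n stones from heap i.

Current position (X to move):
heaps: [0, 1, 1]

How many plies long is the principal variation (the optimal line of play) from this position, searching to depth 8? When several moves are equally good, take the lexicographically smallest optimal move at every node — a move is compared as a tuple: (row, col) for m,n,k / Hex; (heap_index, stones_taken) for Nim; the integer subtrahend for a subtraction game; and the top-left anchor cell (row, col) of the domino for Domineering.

p1 X@[(0,1,1)]: h1:-1[(0,0,1)]-1* h2:-1[(0,1,0)]-1
p2 O@[(0,0,1)]: h2:-1[(0,0,0)]+1*
p3 X@[(0,0,0)] terminal -1; root [(0,1,1)] d8

PV length from [(0,1,1)]: 2 plies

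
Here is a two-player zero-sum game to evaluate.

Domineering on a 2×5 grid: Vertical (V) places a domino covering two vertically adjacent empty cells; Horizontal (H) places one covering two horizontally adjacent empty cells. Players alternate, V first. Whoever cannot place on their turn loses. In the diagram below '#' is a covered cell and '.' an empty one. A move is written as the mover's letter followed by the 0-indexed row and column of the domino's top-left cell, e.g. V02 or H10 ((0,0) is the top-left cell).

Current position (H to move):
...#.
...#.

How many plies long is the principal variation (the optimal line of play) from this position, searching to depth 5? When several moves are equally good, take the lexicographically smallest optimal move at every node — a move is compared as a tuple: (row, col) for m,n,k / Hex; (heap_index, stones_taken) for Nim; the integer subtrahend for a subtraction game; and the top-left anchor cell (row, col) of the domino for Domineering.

p1 H@[...#./...#.]: H00[##.#./...#.]-1* H01[.###./...#.]-1 H10[...#./##.#.]-1 H11[...#./.###.]-1
p2 V@[##.#./...#.]: V02[####./..##.]+1* V04[##.##/...##]-1
p3 H@[####./..##.]: H10[####./####.]-1*
p4 V@[####./####.]: V04[#####/#####]+1*
p5 H@[#####/#####] terminal -1; root [...#./...#.] d5

PV length from [...#./...#.]: 4 plies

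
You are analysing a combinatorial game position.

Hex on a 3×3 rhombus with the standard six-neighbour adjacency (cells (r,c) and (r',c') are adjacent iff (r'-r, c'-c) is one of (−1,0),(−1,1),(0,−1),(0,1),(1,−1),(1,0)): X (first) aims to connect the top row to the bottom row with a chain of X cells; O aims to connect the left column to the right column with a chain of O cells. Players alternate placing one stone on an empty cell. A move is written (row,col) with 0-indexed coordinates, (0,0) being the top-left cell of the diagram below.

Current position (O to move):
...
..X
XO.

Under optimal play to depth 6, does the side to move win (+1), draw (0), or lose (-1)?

ply 1, O at .../..X/XO. | (0,0)=-1→O../..X/XO.*; (0,1)=-1→.O./..X/XO.; (0,2)=-1→..O/..X/XO.; (1,0)=-1→.../O.X/XO.; (1,1)=-1→.../.OX/XO.; (2,2)=-1→.../..X/XOO
ply 2, X at O../..X/XO. | (0,1)=+1→OX./..X/XO.*; (0,2)=+1→O.X/..X/XO.; (1,0)=+1→O../X.X/XO.; (1,1)=+1→O../.XX/XO.; (2,2)=+1→O../..X/XOX
ply 3, O at OX./..X/XO. | (0,2)=-1→OXO/..X/XO.*; (1,0)=-1→OX./O.X/XO.; (1,1)=-1→OX./.OX/XO.; (2,2)=-1→OX./..X/XOO
ply 4, X at OXO/..X/XO. | (1,0)=+1→OXO/X.X/XO.*; (1,1)=+1→OXO/.XX/XO.; (2,2)=+1→OXO/..X/XOX
ply 5: OXO/X.X/XO. is terminal -1 (O); from .../..X/XO. depth 6

value(.../..X/XO., O) = -1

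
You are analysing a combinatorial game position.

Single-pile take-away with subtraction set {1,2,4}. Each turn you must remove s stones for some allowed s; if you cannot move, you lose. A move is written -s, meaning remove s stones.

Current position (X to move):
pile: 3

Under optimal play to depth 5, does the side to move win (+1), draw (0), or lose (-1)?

p1 X@[3]: -1[2]-1* -2[1]-1
p2 O@[2]: -1[1]-1 -2[0]+1*
p3 X@[0] terminal -1; root [3] d5

value(3, X) = -1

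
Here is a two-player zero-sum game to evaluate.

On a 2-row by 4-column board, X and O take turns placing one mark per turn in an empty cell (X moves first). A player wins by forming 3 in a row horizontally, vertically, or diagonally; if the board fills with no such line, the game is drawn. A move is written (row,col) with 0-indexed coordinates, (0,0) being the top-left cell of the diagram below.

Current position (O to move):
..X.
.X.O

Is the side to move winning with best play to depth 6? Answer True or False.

O winning at [..X./.X.O]: False

p1 O@[..X./.X.O]: (0,0)[O.X./.X.O]+0* (0,1)[.OX./.X.O]+0 (0,3)[..XO/.X.O]+0 (1,0)[..X./OX.O]-1 (1,2)[..X./.XOO]-1
p2 X@[O.X./.X.O]: (0,1)[OXX./.X.O]+0* (0,3)[O.XX/.X.O]+0 (1,0)[O.X./XX.O]+0 (1,2)[O.X./.XXO]+0
p3 O@[OXX./.X.O]: (0,3)[OXXO/.X.O]+0* (1,0)[OXX./OX.O]-1 (1,2)[OXX./.XOO]-1
p4 X@[OXXO/.X.O]: (1,0)[OXXO/XX.O]+0* (1,2)[OXXO/.XXO]+0
p5 O@[OXXO/XX.O]: (1,2)[OXXO/XXOO]+0*
p6 X@[OXXO/XXOO] terminal +0; root [..X./.X.O] d6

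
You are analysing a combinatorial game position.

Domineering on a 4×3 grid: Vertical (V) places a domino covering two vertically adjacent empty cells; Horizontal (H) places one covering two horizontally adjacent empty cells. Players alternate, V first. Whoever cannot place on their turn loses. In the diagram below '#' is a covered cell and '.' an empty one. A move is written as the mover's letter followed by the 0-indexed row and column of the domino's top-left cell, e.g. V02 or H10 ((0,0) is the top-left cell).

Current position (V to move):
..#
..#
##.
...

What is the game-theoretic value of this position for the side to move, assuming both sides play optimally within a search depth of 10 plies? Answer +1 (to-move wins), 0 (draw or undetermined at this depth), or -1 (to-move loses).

ply 1, V at ..#/..#/##./... | V00=+1→#.#/#.#/##./...*; V01=+1→.##/.##/##./...; V22=-1→..#/..#/###/..#
ply 2, H at #.#/#.#/##./... | H30=-1→#.#/#.#/##./##.*; H31=-1→#.#/#.#/##./.##
ply 3, V at #.#/#.#/##./##. | V01=+1→###/###/##./##.*; V22=+1→#.#/#.#/###/###
ply 4: ###/###/##./##. is terminal -1 (H); from ..#/..#/##./... depth 10

value(..#/..#/##./..., V) = +1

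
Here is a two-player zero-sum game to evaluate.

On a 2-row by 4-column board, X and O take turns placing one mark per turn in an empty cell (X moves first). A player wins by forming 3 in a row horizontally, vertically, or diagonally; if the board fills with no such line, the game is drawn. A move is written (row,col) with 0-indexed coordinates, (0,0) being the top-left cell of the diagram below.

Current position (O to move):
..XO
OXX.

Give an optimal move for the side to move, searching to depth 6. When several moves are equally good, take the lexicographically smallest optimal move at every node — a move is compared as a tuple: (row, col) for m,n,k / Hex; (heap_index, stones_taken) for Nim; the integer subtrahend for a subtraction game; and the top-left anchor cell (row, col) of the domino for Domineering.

p1 O@[..XO/OXX.]: (0,0)[O.XO/OXX.]-1 (0,1)[.OXO/OXX.]-1 (1,3)[..XO/OXXO]+0*
p2 X@[..XO/OXXO]: (0,0)[X.XO/OXXO]+0* (0,1)[.XXO/OXXO]+0
p3 O@[X.XO/OXXO]: (0,1)[XOXO/OXXO]+0*
p4 X@[XOXO/OXXO] terminal +0; root [..XO/OXX.] d6

O's best at [..XO/OXX.]: (1,3)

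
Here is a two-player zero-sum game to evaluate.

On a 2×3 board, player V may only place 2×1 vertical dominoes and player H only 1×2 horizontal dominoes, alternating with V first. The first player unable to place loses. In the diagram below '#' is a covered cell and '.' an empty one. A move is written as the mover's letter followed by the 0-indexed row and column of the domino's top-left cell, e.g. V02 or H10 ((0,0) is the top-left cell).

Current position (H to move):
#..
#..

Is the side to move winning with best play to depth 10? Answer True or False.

ply 1, H at #../#.. | H01=+1→###/#..*; H11=+1→#../###
ply 2: ###/#.. is terminal -1 (V); from #../#.. depth 10

H winning at [#../#..]: True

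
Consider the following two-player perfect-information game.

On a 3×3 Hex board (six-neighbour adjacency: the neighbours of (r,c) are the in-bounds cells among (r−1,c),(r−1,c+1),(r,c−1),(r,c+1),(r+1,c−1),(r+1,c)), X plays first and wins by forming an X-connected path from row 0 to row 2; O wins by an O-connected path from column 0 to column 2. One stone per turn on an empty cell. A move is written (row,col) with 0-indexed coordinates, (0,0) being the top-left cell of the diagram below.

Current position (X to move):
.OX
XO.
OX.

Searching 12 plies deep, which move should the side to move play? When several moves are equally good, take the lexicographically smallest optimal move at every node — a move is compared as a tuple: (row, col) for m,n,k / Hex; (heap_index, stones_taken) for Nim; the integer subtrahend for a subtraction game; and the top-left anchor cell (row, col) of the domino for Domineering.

X's best at [.OX/XO./OX.]: (1,2)

[.OX/XO./OX.] X move#1: (0,0):-1/XOX/XO./OX., (1,2):+1/.OX/XOX/OX.*, (2,2):-1/.OX/XO./OXX
[.OX/XOX/OX.] end (terminal -1, O#2); searched .OX/XO./OX. to 12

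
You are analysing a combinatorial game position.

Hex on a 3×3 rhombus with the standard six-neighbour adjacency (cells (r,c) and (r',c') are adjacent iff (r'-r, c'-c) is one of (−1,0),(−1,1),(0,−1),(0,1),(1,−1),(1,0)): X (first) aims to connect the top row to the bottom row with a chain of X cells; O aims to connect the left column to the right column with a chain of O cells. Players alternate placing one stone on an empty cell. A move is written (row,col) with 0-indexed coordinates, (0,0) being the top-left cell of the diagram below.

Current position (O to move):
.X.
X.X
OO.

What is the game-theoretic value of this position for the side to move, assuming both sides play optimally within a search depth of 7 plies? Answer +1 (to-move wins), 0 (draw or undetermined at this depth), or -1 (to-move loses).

[.X./X.X/OO.] O move#1: (0,0):-1/OX./X.X/OO., (0,2):+1/.XO/X.X/OO.*, (1,1):+1/.X./XOX/OO., (2,2):+1/.X./X.X/OOO
[.XO/X.X/OO.] X move#2: (0,0):-1/XXO/X.X/OO.*, (1,1):-1/.XO/XXX/OO., (2,2):-1/.XO/X.X/OOX
[XXO/X.X/OO.] O move#3: (1,1):+1/XXO/XOX/OO.*, (2,2):+1/XXO/X.X/OOO
[XXO/XOX/OO.] end (terminal -1, X#4); searched .X./X.X/OO. to 7

value(.X./X.X/OO., O) = +1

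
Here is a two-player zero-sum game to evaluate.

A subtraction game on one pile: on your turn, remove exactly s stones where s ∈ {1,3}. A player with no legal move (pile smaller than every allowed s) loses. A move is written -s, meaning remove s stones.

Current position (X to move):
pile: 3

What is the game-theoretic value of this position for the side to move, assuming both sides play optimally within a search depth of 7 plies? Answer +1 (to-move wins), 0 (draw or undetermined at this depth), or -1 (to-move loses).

value(3, X) = +1

ply 1, X at 3 | -1=+1→2*; -3=+1→0
ply 2, O at 2 | -1=-1→1*
ply 3, X at 1 | -1=+1→0*
ply 4: 0 is terminal -1 (O); from 3 depth 7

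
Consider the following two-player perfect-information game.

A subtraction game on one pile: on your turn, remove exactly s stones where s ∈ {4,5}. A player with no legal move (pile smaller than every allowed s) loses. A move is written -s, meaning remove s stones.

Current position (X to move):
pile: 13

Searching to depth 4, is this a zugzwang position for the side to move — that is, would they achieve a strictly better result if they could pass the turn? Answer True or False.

zugzwang(13, X) = False

ply 1, X at 13 | -4=+1→9*; -5=-1→8
ply 2, O at 9 | -4=-1→5*; -5=-1→4
ply 3, X at 5 | -4=+1→1*; -5=+1→0
ply 4: 1 is terminal -1 (O); from 13 depth 4
suppose X passes — search the same position with O to move:
pass> ply 1, O at 13 | -4=+1→9*; -5=-1→8
pass> ply 2, X at 9 | -4=-1→5*; -5=-1→4
pass> ply 3, O at 5 | -4=+1→1*; -5=+1→0
pass> ply 4: 1 is terminal -1 (X); from 13 depth 4
for X: play +1, pass -1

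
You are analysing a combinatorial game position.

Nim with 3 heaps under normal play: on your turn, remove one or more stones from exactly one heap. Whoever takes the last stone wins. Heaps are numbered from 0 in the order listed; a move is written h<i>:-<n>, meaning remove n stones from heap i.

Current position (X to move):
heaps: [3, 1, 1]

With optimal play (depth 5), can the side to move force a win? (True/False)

[(3,1,1)] X move#1: h0:-1:-1/(2,1,1), h0:-2:-1/(1,1,1), h0:-3:+1/(0,1,1)*, h1:-1:-1/(3,0,1), h2:-1:-1/(3,1,0)
[(0,1,1)] O move#2: h1:-1:-1/(0,0,1)*, h2:-1:-1/(0,1,0)
[(0,0,1)] X move#3: h2:-1:+1/(0,0,0)*
[(0,0,0)] end (terminal -1, O#4); searched (3,1,1) to 5

X winning at [(3,1,1)]: True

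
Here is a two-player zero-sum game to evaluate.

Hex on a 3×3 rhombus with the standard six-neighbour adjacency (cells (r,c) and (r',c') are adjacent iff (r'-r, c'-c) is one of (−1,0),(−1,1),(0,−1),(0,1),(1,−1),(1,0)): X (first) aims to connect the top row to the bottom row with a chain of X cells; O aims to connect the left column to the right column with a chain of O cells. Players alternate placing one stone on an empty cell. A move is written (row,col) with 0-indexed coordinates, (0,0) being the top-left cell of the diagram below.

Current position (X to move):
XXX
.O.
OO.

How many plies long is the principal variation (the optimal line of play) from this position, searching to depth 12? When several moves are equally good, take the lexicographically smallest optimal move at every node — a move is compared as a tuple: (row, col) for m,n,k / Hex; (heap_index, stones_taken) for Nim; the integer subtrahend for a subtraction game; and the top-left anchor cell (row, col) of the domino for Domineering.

PV length from [XXX/.O./OO.]: 2 plies

p1 X@[XXX/.O./OO.]: (1,0)[XXX/XO./OO.]-1* (1,2)[XXX/.OX/OO.]-1 (2,2)[XXX/.O./OOX]-1
p2 O@[XXX/XO./OO.]: (1,2)[XXX/XOO/OO.]+1* (2,2)[XXX/XO./OOO]+1
p3 X@[XXX/XOO/OO.] terminal -1; root [XXX/.O./OO.] d12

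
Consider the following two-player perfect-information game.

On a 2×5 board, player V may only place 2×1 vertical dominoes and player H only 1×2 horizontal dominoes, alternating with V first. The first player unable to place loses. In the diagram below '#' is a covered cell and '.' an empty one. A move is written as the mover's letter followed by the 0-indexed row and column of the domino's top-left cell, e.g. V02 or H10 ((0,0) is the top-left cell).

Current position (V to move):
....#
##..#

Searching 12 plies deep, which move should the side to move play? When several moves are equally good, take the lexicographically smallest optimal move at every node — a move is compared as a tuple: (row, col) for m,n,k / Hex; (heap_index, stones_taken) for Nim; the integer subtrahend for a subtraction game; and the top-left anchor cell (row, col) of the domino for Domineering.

V's best at [....#/##..#]: V02

ply 1, V at ....#/##..# | V02=+1→..#.#/###.#*; V03=-1→...##/##.##
ply 2, H at ..#.#/###.# | H00=-1→###.#/###.#*
ply 3, V at ###.#/###.# | V03=+1→#####/#####*
ply 4: #####/##### is terminal -1 (H); from ....#/##..# depth 12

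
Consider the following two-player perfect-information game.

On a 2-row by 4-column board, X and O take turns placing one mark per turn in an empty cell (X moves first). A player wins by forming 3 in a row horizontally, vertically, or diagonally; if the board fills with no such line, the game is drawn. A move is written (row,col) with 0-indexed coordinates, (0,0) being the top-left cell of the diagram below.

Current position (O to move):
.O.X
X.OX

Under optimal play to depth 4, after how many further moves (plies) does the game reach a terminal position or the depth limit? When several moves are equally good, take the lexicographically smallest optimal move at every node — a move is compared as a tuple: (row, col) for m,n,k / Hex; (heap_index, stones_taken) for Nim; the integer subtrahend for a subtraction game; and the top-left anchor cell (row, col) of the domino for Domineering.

ply 1, O at .O.X/X.OX | (0,0)=+0→OO.X/X.OX*; (0,2)=+0→.OOX/X.OX; (1,1)=+0→.O.X/XOOX
ply 2, X at OO.X/X.OX | (0,2)=+0→OOXX/X.OX*; (1,1)=-1→OO.X/XXOX
ply 3, O at OOXX/X.OX | (1,1)=+0→OOXX/XOOX*
ply 4: OOXX/XOOX is terminal +0 (X); from .O.X/X.OX depth 4

PV length from [.O.X/X.OX]: 3 plies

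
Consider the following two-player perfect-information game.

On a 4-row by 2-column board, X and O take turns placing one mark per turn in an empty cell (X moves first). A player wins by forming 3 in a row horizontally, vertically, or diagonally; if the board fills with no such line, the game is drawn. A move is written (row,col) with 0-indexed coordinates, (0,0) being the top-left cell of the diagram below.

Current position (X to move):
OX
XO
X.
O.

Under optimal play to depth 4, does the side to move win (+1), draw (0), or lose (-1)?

p1 X@[OX/XO/X./O.]: (2,1)[OX/XO/XX/O.]+0* (3,1)[OX/XO/X./OX]+0
p2 O@[OX/XO/XX/O.]: (3,1)[OX/XO/XX/OO]+0*
p3 X@[OX/XO/XX/OO] terminal +0; root [OX/XO/X./O.] d4

value(OX/XO/X./O., X) = 0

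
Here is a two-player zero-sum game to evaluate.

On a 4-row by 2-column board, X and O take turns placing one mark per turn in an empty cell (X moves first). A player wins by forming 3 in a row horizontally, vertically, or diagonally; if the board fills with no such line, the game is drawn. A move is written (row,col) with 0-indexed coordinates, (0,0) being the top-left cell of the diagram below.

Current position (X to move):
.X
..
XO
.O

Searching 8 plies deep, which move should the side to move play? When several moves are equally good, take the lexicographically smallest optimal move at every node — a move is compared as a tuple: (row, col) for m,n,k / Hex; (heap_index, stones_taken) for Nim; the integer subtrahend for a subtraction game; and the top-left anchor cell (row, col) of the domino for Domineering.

ply 1, X at .X/../XO/.O | (0,0)=-1→XX/../XO/.O; (1,0)=-1→.X/X./XO/.O; (1,1)=+0→.X/.X/XO/.O*; (3,0)=-1→.X/../XO/XO
ply 2, O at .X/.X/XO/.O | (0,0)=+0→OX/.X/XO/.O*; (1,0)=+0→.X/OX/XO/.O; (3,0)=+0→.X/.X/XO/OO
ply 3, X at OX/.X/XO/.O | (1,0)=+0→OX/XX/XO/.O*; (3,0)=+0→OX/.X/XO/XO
ply 4, O at OX/XX/XO/.O | (3,0)=+0→OX/XX/XO/OO*
ply 5: OX/XX/XO/OO is terminal +0 (X); from .X/../XO/.O depth 8

X's best at [.X/../XO/.O]: (1,1)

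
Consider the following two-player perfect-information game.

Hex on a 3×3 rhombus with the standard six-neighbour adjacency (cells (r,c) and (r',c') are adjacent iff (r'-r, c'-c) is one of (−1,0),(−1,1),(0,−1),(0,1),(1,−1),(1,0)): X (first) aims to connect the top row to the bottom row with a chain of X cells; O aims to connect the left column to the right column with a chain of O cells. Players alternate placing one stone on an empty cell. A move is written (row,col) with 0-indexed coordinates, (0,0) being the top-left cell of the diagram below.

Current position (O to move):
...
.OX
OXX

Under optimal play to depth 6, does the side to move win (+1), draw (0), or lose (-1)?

value(.../.OX/OXX, O) = +1

[.../.OX/OXX] O move#1: (0,0):-1/O../.OX/OXX, (0,1):-1/.O./.OX/OXX, (0,2):+1/..O/.OX/OXX*, (1,0):-1/.../OOX/OXX
[..O/.OX/OXX] end (terminal -1, X#2); searched .../.OX/OXX to 6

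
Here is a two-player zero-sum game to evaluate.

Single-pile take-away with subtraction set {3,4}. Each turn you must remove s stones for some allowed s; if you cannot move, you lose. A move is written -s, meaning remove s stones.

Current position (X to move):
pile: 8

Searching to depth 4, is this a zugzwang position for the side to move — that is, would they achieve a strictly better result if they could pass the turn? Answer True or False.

zugzwang(8, X) = True

p1 X@[8]: -3[5]-1* -4[4]-1
p2 O@[5]: -3[2]+1* -4[1]+1
p3 X@[2] terminal -1; root [8] d4
pass branch (O moves first from the same position):
  | p1 O@[8]: -3[5]-1* -4[4]-1
  | p2 X@[5]: -3[2]+1* -4[1]+1
  | p3 O@[2] terminal -1; root [8] d4
X moving scores -1; X passing scores +1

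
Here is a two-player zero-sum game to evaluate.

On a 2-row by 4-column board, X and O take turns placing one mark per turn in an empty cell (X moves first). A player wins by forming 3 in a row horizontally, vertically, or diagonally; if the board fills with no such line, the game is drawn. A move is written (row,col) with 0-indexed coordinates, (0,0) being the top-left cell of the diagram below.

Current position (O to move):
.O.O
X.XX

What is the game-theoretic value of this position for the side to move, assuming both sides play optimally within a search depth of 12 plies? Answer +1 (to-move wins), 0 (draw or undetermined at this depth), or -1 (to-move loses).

value(.O.O/X.XX, O) = +1

ply 1, O at .O.O/X.XX | (0,0)=-1→OO.O/X.XX; (0,2)=+1→.OOO/X.XX*; (1,1)=+0→.O.O/XOXX
ply 2: .OOO/X.XX is terminal -1 (X); from .O.O/X.XX depth 12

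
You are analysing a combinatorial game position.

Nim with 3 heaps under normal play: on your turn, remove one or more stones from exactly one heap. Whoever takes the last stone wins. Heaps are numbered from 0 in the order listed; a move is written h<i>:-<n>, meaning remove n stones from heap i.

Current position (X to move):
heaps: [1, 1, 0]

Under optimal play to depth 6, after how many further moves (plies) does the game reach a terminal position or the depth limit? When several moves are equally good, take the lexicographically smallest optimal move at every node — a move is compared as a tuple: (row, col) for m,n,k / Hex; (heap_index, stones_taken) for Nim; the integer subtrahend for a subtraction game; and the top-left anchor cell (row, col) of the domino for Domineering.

ply 1, X at (1,1,0) | h0:-1=-1→(0,1,0)*; h1:-1=-1→(1,0,0)
ply 2, O at (0,1,0) | h1:-1=+1→(0,0,0)*
ply 3: (0,0,0) is terminal -1 (X); from (1,1,0) depth 6

PV length from [(1,1,0)]: 2 plies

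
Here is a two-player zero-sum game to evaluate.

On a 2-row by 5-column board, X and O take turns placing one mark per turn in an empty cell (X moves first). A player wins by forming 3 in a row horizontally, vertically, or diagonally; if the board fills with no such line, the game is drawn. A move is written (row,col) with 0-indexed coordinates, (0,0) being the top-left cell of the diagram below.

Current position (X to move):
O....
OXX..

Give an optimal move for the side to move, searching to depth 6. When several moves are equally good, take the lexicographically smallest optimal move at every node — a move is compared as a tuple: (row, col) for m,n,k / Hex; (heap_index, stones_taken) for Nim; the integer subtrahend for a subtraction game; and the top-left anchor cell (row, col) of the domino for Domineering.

p1 X@[O..../OXX..]: (0,1)[OX.../OXX..]+0 (0,2)[O.X../OXX..]+1* (0,3)[O..X./OXX..]+1 (0,4)[O...X/OXX..]+0 (1,3)[O..../OXXX.]+1 (1,4)[O..../OXX.X]+0
p2 O@[O.X../OXX..]: (0,1)[OOX../OXX..]-1* (0,3)[O.XO./OXX..]-1 (0,4)[O.X.O/OXX..]-1 (1,3)[O.X../OXXO.]-1 (1,4)[O.X../OXX.O]-1
p3 X@[OOX../OXX..]: (0,3)[OOXX./OXX..]+1* (0,4)[OOX.X/OXX..]+1 (1,3)[OOX../OXXX.]+1 (1,4)[OOX../OXX.X]+0
p4 O@[OOXX./OXX..]: (0,4)[OOXXO/OXX..]-1* (1,3)[OOXX./OXXO.]-1 (1,4)[OOXX./OXX.O]-1
p5 X@[OOXXO/OXX..]: (1,3)[OOXXO/OXXX.]+1* (1,4)[OOXXO/OXX.X]+0
p6 O@[OOXXO/OXXX.] terminal -1; root [O..../OXX..] d6

X's best at [O..../OXX..]: (0,2)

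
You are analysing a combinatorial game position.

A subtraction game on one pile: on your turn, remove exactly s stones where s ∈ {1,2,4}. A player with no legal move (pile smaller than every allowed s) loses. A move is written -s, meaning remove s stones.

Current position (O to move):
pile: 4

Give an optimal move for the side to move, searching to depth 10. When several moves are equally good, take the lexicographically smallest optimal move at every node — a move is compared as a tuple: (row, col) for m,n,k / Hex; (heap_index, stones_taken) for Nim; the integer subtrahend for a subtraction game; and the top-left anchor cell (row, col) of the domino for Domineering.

O's best at [4]: -1

ply 1, O at 4 | -1=+1→3*; -2=-1→2; -4=+1→0
ply 2, X at 3 | -1=-1→2*; -2=-1→1
ply 3, O at 2 | -1=-1→1; -2=+1→0*
ply 4: 0 is terminal -1 (X); from 4 depth 10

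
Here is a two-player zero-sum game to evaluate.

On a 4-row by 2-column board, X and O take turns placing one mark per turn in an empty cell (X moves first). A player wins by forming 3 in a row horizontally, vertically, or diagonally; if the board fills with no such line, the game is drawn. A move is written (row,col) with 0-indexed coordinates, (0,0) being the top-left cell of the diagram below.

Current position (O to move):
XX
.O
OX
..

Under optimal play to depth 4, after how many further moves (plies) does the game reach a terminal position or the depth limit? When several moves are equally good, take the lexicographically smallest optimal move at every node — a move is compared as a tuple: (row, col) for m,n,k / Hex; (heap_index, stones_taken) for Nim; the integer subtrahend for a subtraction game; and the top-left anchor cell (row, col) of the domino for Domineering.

ply 1, O at XX/.O/OX/.. | (1,0)=+0→XX/OO/OX/..*; (3,0)=+0→XX/.O/OX/O.; (3,1)=+0→XX/.O/OX/.O
ply 2, X at XX/OO/OX/.. | (3,0)=+0→XX/OO/OX/X.*; (3,1)=-1→XX/OO/OX/.X
ply 3, O at XX/OO/OX/X. | (3,1)=+0→XX/OO/OX/XO*
ply 4: XX/OO/OX/XO is terminal +0 (X); from XX/.O/OX/.. depth 4

PV length from [XX/.O/OX/..]: 3 plies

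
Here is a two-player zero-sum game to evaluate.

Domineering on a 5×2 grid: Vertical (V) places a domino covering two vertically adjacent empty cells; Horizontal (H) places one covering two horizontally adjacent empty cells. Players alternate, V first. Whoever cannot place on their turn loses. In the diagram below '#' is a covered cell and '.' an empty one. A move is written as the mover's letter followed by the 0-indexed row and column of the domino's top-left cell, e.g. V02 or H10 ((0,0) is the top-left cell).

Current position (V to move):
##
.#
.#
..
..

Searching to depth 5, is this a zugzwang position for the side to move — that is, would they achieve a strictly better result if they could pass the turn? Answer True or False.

zugzwang(##/.#/.#/../.., V) = False

p1 V@[##/.#/.#/../..]: V10[##/##/##/../..]-1 V20[##/.#/##/#./..]-1 V30[##/.#/.#/#./#.]+1* V31[##/.#/.#/.#/.#]+1
p2 H@[##/.#/.#/#./#.] terminal -1; root [##/.#/.#/../..] d5
suppose V passes — search the same position with H to move:
pass> p1 H@[##/.#/.#/../..]: H30[##/.#/.#/##/..]+1* H40[##/.#/.#/../##]-1
pass> p2 V@[##/.#/.#/##/..]: V10[##/##/##/##/..]-1*
pass> p3 H@[##/##/##/##/..]: H40[##/##/##/##/##]+1*
pass> p4 V@[##/##/##/##/##] terminal -1; root [##/.#/.#/../..] d5
for V: play +1, pass -1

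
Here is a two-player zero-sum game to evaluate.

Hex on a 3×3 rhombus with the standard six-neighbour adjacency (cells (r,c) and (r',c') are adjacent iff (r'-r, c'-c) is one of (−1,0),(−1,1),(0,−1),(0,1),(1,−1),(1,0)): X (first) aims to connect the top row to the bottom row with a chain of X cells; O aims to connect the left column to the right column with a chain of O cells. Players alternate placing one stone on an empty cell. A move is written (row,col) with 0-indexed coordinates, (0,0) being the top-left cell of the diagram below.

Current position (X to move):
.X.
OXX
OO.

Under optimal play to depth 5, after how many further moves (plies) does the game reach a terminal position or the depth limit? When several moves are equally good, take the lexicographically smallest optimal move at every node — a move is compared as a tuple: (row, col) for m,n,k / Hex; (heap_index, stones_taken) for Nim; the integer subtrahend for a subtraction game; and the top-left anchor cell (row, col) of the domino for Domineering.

PV length from [.X./OXX/OO.]: 1 ply

ply 1, X at .X./OXX/OO. | (0,0)=-1→XX./OXX/OO.; (0,2)=-1→.XX/OXX/OO.; (2,2)=+1→.X./OXX/OOX*
ply 2: .X./OXX/OOX is terminal -1 (O); from .X./OXX/OO. depth 5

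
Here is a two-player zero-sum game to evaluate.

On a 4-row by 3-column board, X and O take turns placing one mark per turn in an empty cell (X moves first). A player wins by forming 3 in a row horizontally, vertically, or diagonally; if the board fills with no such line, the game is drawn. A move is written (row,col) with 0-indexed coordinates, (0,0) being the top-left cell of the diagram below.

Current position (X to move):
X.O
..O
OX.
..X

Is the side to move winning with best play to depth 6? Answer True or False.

X winning at [X.O/..O/OX./..X]: True

ply 1, X at X.O/..O/OX./..X | (0,1)=-1→XXO/..O/OX./..X; (1,0)=+1→X.O/X.O/OX./..X*; (1,1)=-1→X.O/.XO/OX./..X; (2,2)=-1→X.O/..O/OXX/..X; (3,0)=-1→X.O/..O/OX./X.X; (3,1)=-1→X.O/..O/OX./.XX
ply 2: X.O/X.O/OX./..X is terminal -1 (O); from X.O/..O/OX./..X depth 6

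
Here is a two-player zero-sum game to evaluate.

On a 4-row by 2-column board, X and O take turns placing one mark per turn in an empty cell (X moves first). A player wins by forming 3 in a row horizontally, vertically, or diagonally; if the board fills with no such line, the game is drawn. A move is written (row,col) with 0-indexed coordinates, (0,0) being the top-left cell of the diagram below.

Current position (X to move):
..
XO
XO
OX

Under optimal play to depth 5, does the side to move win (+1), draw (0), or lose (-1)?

p1 X@[../XO/XO/OX]: (0,0)[X./XO/XO/OX]+1* (0,1)[.X/XO/XO/OX]+0
p2 O@[X./XO/XO/OX] terminal -1; root [../XO/XO/OX] d5

value(../XO/XO/OX, X) = +1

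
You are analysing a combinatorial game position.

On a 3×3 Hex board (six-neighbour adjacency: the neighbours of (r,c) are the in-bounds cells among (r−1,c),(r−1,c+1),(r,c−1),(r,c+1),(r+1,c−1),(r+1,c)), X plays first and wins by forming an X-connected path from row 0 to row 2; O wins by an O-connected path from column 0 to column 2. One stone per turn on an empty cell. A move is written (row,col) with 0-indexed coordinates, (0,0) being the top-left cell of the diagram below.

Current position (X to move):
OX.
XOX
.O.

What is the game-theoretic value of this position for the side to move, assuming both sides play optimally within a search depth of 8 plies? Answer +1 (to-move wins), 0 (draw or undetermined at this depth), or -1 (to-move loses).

p1 X@[OX./XOX/.O.]: (0,2)[OXX/XOX/.O.]+1* (2,0)[OX./XOX/XO.]+1 (2,2)[OX./XOX/.OX]+1
p2 O@[OXX/XOX/.O.]: (2,0)[OXX/XOX/OO.]-1* (2,2)[OXX/XOX/.OO]-1
p3 X@[OXX/XOX/OO.]: (2,2)[OXX/XOX/OOX]+1*
p4 O@[OXX/XOX/OOX] terminal -1; root [OX./XOX/.O.] d8

value(OX./XOX/.O., X) = +1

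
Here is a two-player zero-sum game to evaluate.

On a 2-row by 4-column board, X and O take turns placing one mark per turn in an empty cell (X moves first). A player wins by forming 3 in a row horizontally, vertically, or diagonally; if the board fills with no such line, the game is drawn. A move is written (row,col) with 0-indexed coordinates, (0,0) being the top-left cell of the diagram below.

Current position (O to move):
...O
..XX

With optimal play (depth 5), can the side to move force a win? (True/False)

p1 O@[...O/..XX]: (0,0)[O..O/..XX]-1 (0,1)[.O.O/..XX]-1 (0,2)[..OO/..XX]-1 (1,0)[...O/O.XX]-1 (1,1)[...O/.OXX]+0*
p2 X@[...O/.OXX]: (0,0)[X..O/.OXX]+0* (0,1)[.X.O/.OXX]+0 (0,2)[..XO/.OXX]+0 (1,0)[...O/XOXX]+0
p3 O@[X..O/.OXX]: (0,1)[XO.O/.OXX]+0* (0,2)[X.OO/.OXX]+0 (1,0)[X..O/OOXX]+0
p4 X@[XO.O/.OXX]: (0,2)[XOXO/.OXX]+0* (1,0)[XO.O/XOXX]-1
p5 O@[XOXO/.OXX]: (1,0)[XOXO/OOXX]+0*
p6 X@[XOXO/OOXX] terminal +0; root [...O/..XX] d5

O winning at [...O/..XX]: False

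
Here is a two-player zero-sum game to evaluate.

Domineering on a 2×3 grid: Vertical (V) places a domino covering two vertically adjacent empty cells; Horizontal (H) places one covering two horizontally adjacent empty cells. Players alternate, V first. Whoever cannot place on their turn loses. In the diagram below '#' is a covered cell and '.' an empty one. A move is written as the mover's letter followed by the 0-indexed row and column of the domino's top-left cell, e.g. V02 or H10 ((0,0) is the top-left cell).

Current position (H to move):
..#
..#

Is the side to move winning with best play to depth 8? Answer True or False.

[..#/..#] H move#1: H00:+1/###/..#*, H10:+1/..#/###
[###/..#] end (terminal -1, V#2); searched ..#/..# to 8

H winning at [..#/..#]: True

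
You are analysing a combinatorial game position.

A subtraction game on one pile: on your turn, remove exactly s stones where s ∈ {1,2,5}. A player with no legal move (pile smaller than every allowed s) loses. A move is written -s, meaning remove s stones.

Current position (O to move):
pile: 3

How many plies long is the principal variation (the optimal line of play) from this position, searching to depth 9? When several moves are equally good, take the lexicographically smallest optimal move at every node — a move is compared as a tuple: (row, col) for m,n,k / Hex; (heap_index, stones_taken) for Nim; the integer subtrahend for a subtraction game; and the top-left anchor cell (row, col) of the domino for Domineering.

[3] O move#1: -1:-1/2*, -2:-1/1
[2] X move#2: -1:-1/1, -2:+1/0*
[0] end (terminal -1, O#3); searched 3 to 9

PV length from [3]: 2 plies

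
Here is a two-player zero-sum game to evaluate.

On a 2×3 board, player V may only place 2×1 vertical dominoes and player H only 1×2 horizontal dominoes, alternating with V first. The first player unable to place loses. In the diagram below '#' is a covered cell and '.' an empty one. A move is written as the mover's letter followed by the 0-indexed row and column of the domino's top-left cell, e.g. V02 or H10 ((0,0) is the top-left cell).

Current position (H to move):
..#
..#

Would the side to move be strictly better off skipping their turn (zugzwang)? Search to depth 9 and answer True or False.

ply 1, H at ..#/..# | H00=+1→###/..#*; H10=+1→..#/###
ply 2: ###/..# is terminal -1 (V); from ..#/..# depth 9
pass branch (V moves first from the same position):
  | ply 1, V at ..#/..# | V00=+1→#.#/#.#*; V01=+1→.##/.##
  | ply 2: #.#/#.# is terminal -1 (H); from ..#/..# depth 9
H moving scores +1; H passing scores -1

zugzwang(..#/..#, H) = False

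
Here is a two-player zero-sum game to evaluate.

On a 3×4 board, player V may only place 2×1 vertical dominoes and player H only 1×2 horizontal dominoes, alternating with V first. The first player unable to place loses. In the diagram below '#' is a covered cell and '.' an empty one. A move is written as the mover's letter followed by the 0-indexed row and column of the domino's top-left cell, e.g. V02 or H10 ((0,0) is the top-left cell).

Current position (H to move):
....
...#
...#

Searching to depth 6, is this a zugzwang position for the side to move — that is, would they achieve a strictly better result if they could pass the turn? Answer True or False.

[..../...#/...#] H move#1: H00:-1/##../...#/...#, H01:-1/.##./...#/...#, H02:-1/..##/...#/...#, H10:+1/..../##.#/...#*, H11:+1/..../.###/...#, H20:-1/..../...#/##.#, H21:-1/..../...#/.###
[..../##.#/...#] V move#2: V02:-1/..#./####/...#*, V12:-1/..../####/..##
[..#./####/...#] H move#3: H00:+1/###./####/...#*, H20:+1/..#./####/##.#, H21:+1/..#./####/.###
[###./####/...#] end (terminal -1, V#4); searched ..../...#/...# to 6
suppose H passes — search the same position with V to move:
pass> [..../...#/...#] V move#1: V00:-1/#.../#..#/...#, V01:+1/.#../.#.#/...#*, V02:-1/..#./..##/...#, V10:-1/..../#..#/#..#, V11:+1/..../.#.#/.#.#, V12:-1/..../..##/..##
pass> [.#../.#.#/...#] H move#2: H02:-1/.###/.#.#/...#*, H20:-1/.#../.#.#/##.#, H21:-1/.#../.#.#/.###
pass> [.###/.#.#/...#] V move#3: V00:-1/####/##.#/...#, V10:-1/.###/##.#/#..#, V12:+1/.###/.###/..##*
pass> [.###/.###/..##] H move#4: H20:-1/.###/.###/####*
pass> [.###/.###/####] V move#5: V00:+1/####/####/####*
pass> [####/####/####] end (terminal -1, H#6); searched ..../...#/...# to 6
for H: play +1, pass -1

zugzwang(..../...#/...#, H) = False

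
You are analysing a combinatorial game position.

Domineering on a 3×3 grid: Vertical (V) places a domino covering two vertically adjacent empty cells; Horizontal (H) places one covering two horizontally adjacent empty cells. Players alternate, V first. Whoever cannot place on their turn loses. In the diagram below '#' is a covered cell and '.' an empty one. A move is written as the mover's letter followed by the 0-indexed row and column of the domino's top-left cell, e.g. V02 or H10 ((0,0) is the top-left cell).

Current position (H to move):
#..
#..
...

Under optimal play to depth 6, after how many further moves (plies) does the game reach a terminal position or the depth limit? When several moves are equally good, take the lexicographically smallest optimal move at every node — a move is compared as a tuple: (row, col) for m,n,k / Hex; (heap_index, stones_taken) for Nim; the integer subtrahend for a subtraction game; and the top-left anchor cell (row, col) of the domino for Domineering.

p1 H@[#../#../...]: H01[###/#../...]-1 H11[#../###/...]+1* H20[#../#../##.]-1 H21[#../#../.##]-1
p2 V@[#../###/...] terminal -1; root [#../#../...] d6

PV length from [#../#../...]: 1 ply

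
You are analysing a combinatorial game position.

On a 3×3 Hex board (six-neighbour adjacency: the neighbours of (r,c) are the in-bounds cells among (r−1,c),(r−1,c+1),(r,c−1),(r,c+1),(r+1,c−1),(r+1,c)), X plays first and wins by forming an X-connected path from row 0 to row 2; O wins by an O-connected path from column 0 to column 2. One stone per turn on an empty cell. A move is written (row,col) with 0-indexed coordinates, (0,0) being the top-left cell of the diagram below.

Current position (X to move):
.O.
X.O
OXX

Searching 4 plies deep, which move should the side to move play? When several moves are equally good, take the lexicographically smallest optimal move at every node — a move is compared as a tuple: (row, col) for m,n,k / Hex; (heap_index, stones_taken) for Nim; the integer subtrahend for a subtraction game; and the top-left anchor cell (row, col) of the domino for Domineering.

[.O./X.O/OXX] X move#1: (0,0):-1/XO./X.O/OXX, (0,2):-1/.OX/X.O/OXX, (1,1):+1/.O./XXO/OXX*
[.O./XXO/OXX] O move#2: (0,0):-1/OO./XXO/OXX*, (0,2):-1/.OO/XXO/OXX
[OO./XXO/OXX] X move#3: (0,2):+1/OOX/XXO/OXX*
[OOX/XXO/OXX] end (terminal -1, O#4); searched .O./X.O/OXX to 4

X's best at [.O./X.O/OXX]: (1,1)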